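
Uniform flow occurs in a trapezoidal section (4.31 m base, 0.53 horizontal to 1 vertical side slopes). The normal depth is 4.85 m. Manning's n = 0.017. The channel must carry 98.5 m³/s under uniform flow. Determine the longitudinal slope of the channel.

With bottom width b = 4.31 m and side slope z = 0.53: A = (b + zy)y = (4.31 + 0.53×4.85)×4.85 = 33.37 m²; P = b + 2y√(1+z²) = 4.31 + 2×4.85×1.132 = 15.29 m.
Hydraulic radius R = A/P = 33.37/15.29 = 2.183 m.
From Manning's equation, S = [nQ / (1 A R^(2/3))]² = [0.017 × 98.5 / (1 × 33.37 × 2.183^(2/3))]² = 0.000889.

S = 0.000889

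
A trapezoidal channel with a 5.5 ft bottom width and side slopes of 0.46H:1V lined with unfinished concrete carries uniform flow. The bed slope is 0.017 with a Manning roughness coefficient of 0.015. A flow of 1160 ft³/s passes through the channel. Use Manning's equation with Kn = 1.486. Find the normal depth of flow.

y_n = 5.81 ft

Manning's equation rearranged: A R^(2/3) = nQ / (1.486·√S) = 0.015 × 1160 / (1.486 × √0.017) = 89.81.
Try y = 6.88 ft: A R^(2/3) = 120.9 — too large.
Try y = 5.1 ft: A R^(2/3) = 71.57 — too small.
Try y = 5.81 ft: A R^(2/3) = 89.69 — ≈ 89.81.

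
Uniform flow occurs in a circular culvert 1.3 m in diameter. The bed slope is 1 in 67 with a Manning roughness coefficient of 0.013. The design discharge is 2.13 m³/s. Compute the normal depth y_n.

y_n = 0.54 m

Manning's equation rearranged: A R^(2/3) = nQ / (1·√S) = 0.013 × 2.13 / (√0.01493) = 0.2267.
At y = 0.473 m: A R^(2/3) = 0.1774 — too small.
At y = 0.54 m: A R^(2/3) = 0.2265 — ≈ 0.2267.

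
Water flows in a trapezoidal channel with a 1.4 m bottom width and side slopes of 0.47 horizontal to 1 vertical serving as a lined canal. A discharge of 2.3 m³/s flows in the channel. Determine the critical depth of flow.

y_c = 0.606 m

At critical depth, Q² T / (g A³) = 1, i.e. A³/T = Q²/g = 2.3²/9.81 = 0.5392.
Trying y = 0.712 m: A³/T = 0.9104 — too large.
Trying y = 0.606 m: A³/T = 0.5404 — ≈ 0.5392.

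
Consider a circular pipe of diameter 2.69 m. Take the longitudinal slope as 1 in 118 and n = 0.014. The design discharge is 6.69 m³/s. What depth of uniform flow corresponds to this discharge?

Manning's equation rearranged: A R^(2/3) = nQ / (1·√S) = 0.014 × 6.69 / (√0.008475) = 1.017.
Try y = 1.12 m: A R^(2/3) = 1.581 — over.
Try y = 0.613 m: A R^(2/3) = 0.4969 — short.
Try y = 0.884 m: A R^(2/3) = 1.018 — ≈ 1.017.

y_n = 0.884 m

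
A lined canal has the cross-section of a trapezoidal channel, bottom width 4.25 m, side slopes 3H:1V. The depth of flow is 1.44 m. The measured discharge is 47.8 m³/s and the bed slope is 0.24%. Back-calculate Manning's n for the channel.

With bottom width b = 4.25 m and side slope z = 3: A = (b + zy)y = (4.25 + 3×1.44)×1.44 = 12.34 m²; P = b + 2y√(1+z²) = 4.25 + 2×1.44×3.162 = 13.36 m.
Hydraulic radius R = A/P = 12.34/13.36 = 0.9239 m.
Rearranging Manning's equation: n = (1/Q) A R^(2/3) S^(1/2) = (1/47.8) × 12.34 × 0.9239^(2/3) × √0.0024 = 0.012.

n = 0.012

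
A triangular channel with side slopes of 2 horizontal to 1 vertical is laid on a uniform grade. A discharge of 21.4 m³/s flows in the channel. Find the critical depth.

y_c = 1.88 m

At critical depth, Q² T / (g A³) = 1, i.e. A³/T = Q²/g = 21.4²/9.81 = 46.68.
Try y = 2.13 m: A³/T = 87.69 — too large.
Try y = 1.37 m: A³/T = 9.652 — too small.
Try y = 1.88 m: A³/T = 46.97 — ≈ 46.68.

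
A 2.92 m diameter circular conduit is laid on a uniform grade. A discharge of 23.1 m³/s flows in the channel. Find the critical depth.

At critical depth, Q² T / (g A³) = 1, i.e. A³/T = Q²/g = 23.1²/9.81 = 54.39.
At y = 2.54 m: A³/T = 120.4 — too large.
At y = 1.73 m: A³/T = 24.59 — too small.
At y = 2.12 m: A³/T = 54.22 — matches.

y_c = 2.12 m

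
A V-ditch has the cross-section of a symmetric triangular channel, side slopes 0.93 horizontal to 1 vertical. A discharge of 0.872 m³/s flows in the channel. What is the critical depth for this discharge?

y_c = 0.709 m

At critical depth, Q² T / (g A³) = 1, i.e. A³/T = Q²/g = 0.872²/9.81 = 0.07751.
Try y = 0.533 m: A³/T = 0.0186 — short.
Try y = 0.791 m: A³/T = 0.1339 — over.
Try y = 0.709 m: A³/T = 0.07748 — matches.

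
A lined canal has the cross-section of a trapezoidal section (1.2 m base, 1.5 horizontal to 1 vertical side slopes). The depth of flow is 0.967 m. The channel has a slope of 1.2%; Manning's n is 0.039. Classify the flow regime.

With bottom width b = 1.2 m and side slope z = 1.5: A = (b + zy)y = (1.2 + 1.5×0.967)×0.967 = 2.563 m²; P = b + 2y√(1+z²) = 1.2 + 2×0.967×1.803 = 4.687 m.
Hydraulic radius R = A/P = 2.563/4.687 = 0.5469 m.
V = (1/n) R^(2/3) √S = (1/0.039) × 0.5469^(2/3) × √0.012 = 1.878 m/s. Hydraulic depth D_h = A/T = 2.563/4.101 = 0.625 m.
Froude number Fr = V/√(g·D_h) = 1.878/√(9.81×0.625) = 0.759, which is less than 1, so the flow is subcritical.

subcritical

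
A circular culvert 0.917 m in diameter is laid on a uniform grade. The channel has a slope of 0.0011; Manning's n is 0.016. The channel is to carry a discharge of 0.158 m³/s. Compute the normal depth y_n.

Manning's equation rearranged: A R^(2/3) = nQ / (1·√S) = 0.016 × 0.158 / (√0.0011) = 0.07622.
At y = 0.436 m: A R^(2/3) = 0.1135 — high.
At y = 0.266 m: A R^(2/3) = 0.04538 — low.
At y = 0.349 m: A R^(2/3) = 0.07607 — ≈ 0.07622.

y_n = 0.349 m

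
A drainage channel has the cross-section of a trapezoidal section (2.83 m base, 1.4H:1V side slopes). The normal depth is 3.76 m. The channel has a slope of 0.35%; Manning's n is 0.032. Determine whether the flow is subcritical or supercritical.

subcritical

With bottom width b = 2.83 m and side slope z = 1.4: A = (b + zy)y = (2.83 + 1.4×3.76)×3.76 = 30.43 m²; P = b + 2y√(1+z²) = 2.83 + 2×3.76×1.72 = 15.77 m.
Hydraulic radius R = A/P = 30.43/15.77 = 1.93 m.
V = (1/n) R^(2/3) √S = (1/0.032) × 1.93^(2/3) × √0.0035 = 2.866 m/s. Hydraulic depth D_h = A/T = 30.43/13.36 = 2.278 m.
Froude number Fr = V/√(g·D_h) = 2.866/√(9.81×2.278) = 0.606, which is less than 1, so the flow is subcritical.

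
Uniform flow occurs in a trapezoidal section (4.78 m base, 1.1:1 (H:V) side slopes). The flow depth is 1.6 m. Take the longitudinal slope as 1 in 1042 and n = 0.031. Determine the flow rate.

Q = 11.1 m³/s

With bottom width b = 4.78 m and side slope z = 1.1: A = (b + zy)y = (4.78 + 1.1×1.6)×1.6 = 10.46 m²; P = b + 2y√(1+z²) = 4.78 + 2×1.6×1.487 = 9.537 m.
Hydraulic radius R = A/P = 10.46/9.537 = 1.097 m.
Manning's equation: Q = (1/n) A R^(2/3) S^(1/2) = (1/0.031) × 10.46 × 1.097^(2/3) × 0.0009597^(1/2) = 11.1 m³/s.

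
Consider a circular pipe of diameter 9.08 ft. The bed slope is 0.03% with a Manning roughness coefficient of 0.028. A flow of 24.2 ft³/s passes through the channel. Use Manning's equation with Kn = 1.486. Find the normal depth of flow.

y_n = 3 ft

Manning's equation rearranged: A R^(2/3) = nQ / (1.486·√S) = 0.028 × 24.2 / (1.486 × √0.0003) = 26.33.
At y = 2.07 ft: A R^(2/3) = 12.75 — low.
At y = 3.68 ft: A R^(2/3) = 38.6 — high.
At y = 3 ft: A R^(2/3) = 26.36 — close enough.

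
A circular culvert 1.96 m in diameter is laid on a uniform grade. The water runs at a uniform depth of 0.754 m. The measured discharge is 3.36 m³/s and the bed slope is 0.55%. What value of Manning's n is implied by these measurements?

For a circular section of diameter D = 1.96 m at depth y = 0.754 m, the central angle is θ = 2 arccos(1 − 2y/D) = 2.676 rad. Then A = (D²/8)(θ − sin θ) = 1.07 m² and P = Dθ/2 = 2.623 m.
Hydraulic radius R = A/P = 1.07/2.623 = 0.4078 m.
Rearranging Manning's equation: n = (1/Q) A R^(2/3) S^(1/2) = (1/3.36) × 1.07 × 0.4078^(2/3) × √0.0055 = 0.013.

n = 0.013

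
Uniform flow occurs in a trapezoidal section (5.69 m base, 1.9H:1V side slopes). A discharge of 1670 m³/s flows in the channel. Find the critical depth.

At critical depth, Q² T / (g A³) = 1, i.e. A³/T = Q²/g = 1670²/9.81 = 284300.
Trying y = 10.7 m: A³/T = 465600 — high.
Trying y = 7.96 m: A³/T = 126500 — low.
Trying y = 9.58 m: A³/T = 284900 — close enough.

y_c = 9.58 m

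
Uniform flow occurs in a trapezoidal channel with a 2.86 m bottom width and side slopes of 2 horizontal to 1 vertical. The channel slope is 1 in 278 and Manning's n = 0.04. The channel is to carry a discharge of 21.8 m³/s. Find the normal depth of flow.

y_n = 1.96 m

Manning's equation rearranged: A R^(2/3) = nQ / (1·√S) = 0.04 × 21.8 / (√0.003597) = 14.54.
Trying y = 2.25 m: A R^(2/3) = 19.54 — high.
Trying y = 1.43 m: A R^(2/3) = 7.533 — low.
Trying y = 1.96 m: A R^(2/3) = 14.53 — ≈ 14.54.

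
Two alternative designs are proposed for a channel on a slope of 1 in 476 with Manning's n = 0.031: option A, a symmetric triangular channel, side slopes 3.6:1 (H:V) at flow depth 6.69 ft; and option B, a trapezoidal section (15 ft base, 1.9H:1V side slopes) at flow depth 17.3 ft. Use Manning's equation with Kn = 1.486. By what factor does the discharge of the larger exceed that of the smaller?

Channel A: For a triangular section with side slope z = 3.6: A = zy² = 3.6×6.69² = 161.1 ft²; P = 2y√(1+z²) = 2×6.69×3.736 = 49.99 ft. Hydraulic radius R = A/P = 161.1/49.99 = 3.223 ft. Q_A = (1.486/0.031)·161.1·3.223^(2/3)·√0.002101 = 772.4 ft³/s.
Channel B: With bottom width b = 15 ft and side slope z = 1.9: A = (b + zy)y = (15 + 1.9×17.3)×17.3 = 828.2 ft²; P = b + 2y√(1+z²) = 15 + 2×17.3×2.147 = 89.29 ft. Hydraulic radius R = A/P = 828.2/89.29 = 9.275 ft. Q_B = (1.486/0.031)·828.2·9.275^(2/3)·√0.002101 = 8032 ft³/s.
The larger discharge is 8032 ft³/s and the smaller is 772.4 ft³/s; the ratio is 10.4.

10.4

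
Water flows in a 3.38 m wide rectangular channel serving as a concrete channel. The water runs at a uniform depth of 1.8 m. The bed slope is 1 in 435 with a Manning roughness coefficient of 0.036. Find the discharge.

Q = 7.39 m³/s

Flow area A = b·y = 3.38 × 1.8 = 6.084 m². Wetted perimeter P = b + 2y = 3.38 + 2×1.8 = 6.98 m.
Hydraulic radius R = A/P = 6.084/6.98 = 0.8716 m.
Manning's equation: Q = (1/n) A R^(2/3) S^(1/2) = (1/0.036) × 6.084 × 0.8716^(2/3) × 0.002299^(1/2) = 7.39 m³/s.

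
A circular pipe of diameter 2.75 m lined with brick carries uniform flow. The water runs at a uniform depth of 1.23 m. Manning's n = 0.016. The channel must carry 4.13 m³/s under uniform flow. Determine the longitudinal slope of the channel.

For a circular section of diameter D = 2.75 m at depth y = 1.23 m, the central angle is θ = 2 arccos(1 − 2y/D) = 2.93 rad. Then A = (D²/8)(θ − sin θ) = 2.572 m² and P = Dθ/2 = 4.029 m.
Hydraulic radius R = A/P = 2.572/4.029 = 0.6383 m.
From Manning's equation, S = [nQ / (1 A R^(2/3))]² = [0.016 × 4.13 / (1 × 2.572 × 0.6383^(2/3))]² = 0.0012.

S = 0.0012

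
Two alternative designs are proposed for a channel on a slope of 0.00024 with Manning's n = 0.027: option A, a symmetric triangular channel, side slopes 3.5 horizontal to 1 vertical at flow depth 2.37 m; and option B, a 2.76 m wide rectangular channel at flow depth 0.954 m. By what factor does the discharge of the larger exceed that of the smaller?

11.9

Channel A: For a triangular section with side slope z = 3.5: A = zy² = 3.5×2.37² = 19.66 m²; P = 2y√(1+z²) = 2×2.37×3.64 = 17.25 m. Hydraulic radius R = A/P = 19.66/17.25 = 1.139 m. Q_A = (1/0.027)·19.66·1.139^(2/3)·√0.00024 = 12.31 m³/s.
Channel B: Flow area A = b·y = 2.76 × 0.954 = 2.633 m². Wetted perimeter P = b + 2y = 2.76 + 2×0.954 = 4.668 m. Hydraulic radius R = A/P = 2.633/4.668 = 0.5641 m. Q_B = (1/0.027)·2.633·0.5641^(2/3)·√0.00024 = 1.031 m³/s.
The larger discharge is 12.31 m³/s and the smaller is 1.031 m³/s; the ratio is 11.9.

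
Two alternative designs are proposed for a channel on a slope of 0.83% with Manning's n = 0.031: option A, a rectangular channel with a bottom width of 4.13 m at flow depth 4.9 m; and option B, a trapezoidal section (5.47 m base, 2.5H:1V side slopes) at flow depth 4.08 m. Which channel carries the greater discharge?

Channel A: Flow area A = b·y = 4.13 × 4.9 = 20.24 m². Wetted perimeter P = b + 2y = 4.13 + 2×4.9 = 13.93 m. Hydraulic radius R = A/P = 20.24/13.93 = 1.453 m. Q_A = (1/0.031)·20.24·1.453^(2/3)·√0.0083 = 76.29 m³/s.
Channel B: With bottom width b = 5.47 m and side slope z = 2.5: A = (b + zy)y = (5.47 + 2.5×4.08)×4.08 = 63.93 m²; P = b + 2y√(1+z²) = 5.47 + 2×4.08×2.693 = 27.44 m. Hydraulic radius R = A/P = 63.93/27.44 = 2.33 m. Q_B = (1/0.031)·63.93·2.33^(2/3)·√0.0083 = 330.2 m³/s.
Q_A = 76.29 m³/s vs Q_B = 330.2 m³/s, so channel B carries more.

channel B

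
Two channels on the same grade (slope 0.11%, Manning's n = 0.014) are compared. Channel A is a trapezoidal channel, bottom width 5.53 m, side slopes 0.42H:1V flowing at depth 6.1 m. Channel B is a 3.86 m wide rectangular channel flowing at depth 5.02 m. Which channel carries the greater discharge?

Channel A: With bottom width b = 5.53 m and side slope z = 0.42: A = (b + zy)y = (5.53 + 0.42×6.1)×6.1 = 49.36 m²; P = b + 2y√(1+z²) = 5.53 + 2×6.1×1.085 = 18.76 m. Hydraulic radius R = A/P = 49.36/18.76 = 2.631 m. Q_A = (1/0.014)·49.36·2.631^(2/3)·√0.0011 = 222.9 m³/s.
Channel B: Flow area A = b·y = 3.86 × 5.02 = 19.38 m². Wetted perimeter P = b + 2y = 3.86 + 2×5.02 = 13.9 m. Hydraulic radius R = A/P = 19.38/13.9 = 1.394 m. Q_B = (1/0.014)·19.38·1.394^(2/3)·√0.0011 = 57.29 m³/s.
Q_A = 222.9 m³/s vs Q_B = 57.29 m³/s, so channel A carries more.

channel A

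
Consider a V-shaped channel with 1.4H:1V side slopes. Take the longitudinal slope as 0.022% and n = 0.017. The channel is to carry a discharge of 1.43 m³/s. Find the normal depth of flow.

y_n = 1.33 m

Manning's equation rearranged: A R^(2/3) = nQ / (1·√S) = 0.017 × 1.43 / (√0.00022) = 1.639.
Try y = 1.7 m: A R^(2/3) = 3.164 — too large.
Try y = 1.19 m: A R^(2/3) = 1.222 — too small.
Try y = 1.33 m: A R^(2/3) = 1.644 — matches.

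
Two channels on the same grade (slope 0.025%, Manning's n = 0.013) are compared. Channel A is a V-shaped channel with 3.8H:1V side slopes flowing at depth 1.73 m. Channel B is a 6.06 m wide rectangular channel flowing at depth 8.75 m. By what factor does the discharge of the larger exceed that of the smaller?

Channel A: For a triangular section with side slope z = 3.8: A = zy² = 3.8×1.73² = 11.37 m²; P = 2y√(1+z²) = 2×1.73×3.929 = 13.6 m. Hydraulic radius R = A/P = 11.37/13.6 = 0.8365 m. Q_A = (1/0.013)·11.37·0.8365^(2/3)·√0.00025 = 12.28 m³/s.
Channel B: Flow area A = b·y = 6.06 × 8.75 = 53.02 m². Wetted perimeter P = b + 2y = 6.06 + 2×8.75 = 23.56 m. Hydraulic radius R = A/P = 53.02/23.56 = 2.251 m. Q_B = (1/0.013)·53.02·2.251^(2/3)·√0.00025 = 110.8 m³/s.
The larger discharge is 110.8 m³/s and the smaller is 12.28 m³/s; the ratio is 9.02.

9.02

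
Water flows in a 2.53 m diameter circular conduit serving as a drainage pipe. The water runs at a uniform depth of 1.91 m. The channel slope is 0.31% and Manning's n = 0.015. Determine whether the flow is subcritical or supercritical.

subcritical

For a circular section of diameter D = 2.53 m at depth y = 1.91 m, the central angle is θ = 2 arccos(1 − 2y/D) = 4.212 rad. Then A = (D²/8)(θ − sin θ) = 4.072 m² and P = Dθ/2 = 5.328 m.
Hydraulic radius R = A/P = 4.072/5.328 = 0.7642 m.
V = (1/n) R^(2/3) √S = (1/0.015) × 0.7642^(2/3) × √0.0031 = 3.103 m/s. Hydraulic depth D_h = A/T = 4.072/2.176 = 1.871 m.
Froude number Fr = V/√(g·D_h) = 3.103/√(9.81×1.871) = 0.724, which is less than 1, so the flow is subcritical.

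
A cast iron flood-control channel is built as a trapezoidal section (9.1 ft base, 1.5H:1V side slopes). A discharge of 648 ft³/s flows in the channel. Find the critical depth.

y_c = 4.25 ft

At critical depth, Q² T / (g A³) = 1, i.e. A³/T = Q²/g = 648²/32.2 = 13040.
Trying y = 5.02 ft: A³/T = 24080 — too large.
Trying y = 4.25 ft: A³/T = 13020 — ≈ 13040.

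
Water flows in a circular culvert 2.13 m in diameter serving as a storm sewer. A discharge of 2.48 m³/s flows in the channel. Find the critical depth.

y_c = 0.731 m

At critical depth, Q² T / (g A³) = 1, i.e. A³/T = Q²/g = 2.48²/9.81 = 0.627.
At y = 0.53 m: A³/T = 0.1799 — too small.
At y = 0.848 m: A³/T = 1.11 — too large.
At y = 0.731 m: A³/T = 0.6264 — matches.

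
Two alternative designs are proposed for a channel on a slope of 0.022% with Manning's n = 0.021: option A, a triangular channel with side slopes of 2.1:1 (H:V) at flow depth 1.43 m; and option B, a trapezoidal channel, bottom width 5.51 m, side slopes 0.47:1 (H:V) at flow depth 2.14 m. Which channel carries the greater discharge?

Channel A: For a triangular section with side slope z = 2.1: A = zy² = 2.1×1.43² = 4.294 m²; P = 2y√(1+z²) = 2×1.43×2.326 = 6.652 m. Hydraulic radius R = A/P = 4.294/6.652 = 0.6455 m. Q_A = (1/0.021)·4.294·0.6455^(2/3)·√0.00022 = 2.266 m³/s.
Channel B: With bottom width b = 5.51 m and side slope z = 0.47: A = (b + zy)y = (5.51 + 0.47×2.14)×2.14 = 13.94 m²; P = b + 2y√(1+z²) = 5.51 + 2×2.14×1.105 = 10.24 m. Hydraulic radius R = A/P = 13.94/10.24 = 1.362 m. Q_B = (1/0.021)·13.94·1.362^(2/3)·√0.00022 = 12.1 m³/s.
Q_A = 2.266 m³/s vs Q_B = 12.1 m³/s, so channel B carries more.

channel B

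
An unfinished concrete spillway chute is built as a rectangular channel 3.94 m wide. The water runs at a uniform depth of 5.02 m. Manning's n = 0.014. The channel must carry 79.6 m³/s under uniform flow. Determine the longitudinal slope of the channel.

Flow area A = b·y = 3.94 × 5.02 = 19.78 m². Wetted perimeter P = b + 2y = 3.94 + 2×5.02 = 13.98 m.
Hydraulic radius R = A/P = 19.78/13.98 = 1.415 m.
From Manning's equation, S = [nQ / (1 A R^(2/3))]² = [0.014 × 79.6 / (1 × 19.78 × 1.415^(2/3))]² = 0.002.

S = 0.002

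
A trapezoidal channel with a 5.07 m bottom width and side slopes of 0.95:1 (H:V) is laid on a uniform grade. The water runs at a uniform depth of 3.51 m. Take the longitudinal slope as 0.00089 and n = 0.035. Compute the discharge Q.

Q = 39.9 m³/s

With bottom width b = 5.07 m and side slope z = 0.95: A = (b + zy)y = (5.07 + 0.95×3.51)×3.51 = 29.5 m²; P = b + 2y√(1+z²) = 5.07 + 2×3.51×1.379 = 14.75 m.
Hydraulic radius R = A/P = 29.5/14.75 = 2 m.
Manning's equation: Q = (1/n) A R^(2/3) S^(1/2) = (1/0.035) × 29.5 × 2^(2/3) × 0.00089^(1/2) = 39.9 m³/s.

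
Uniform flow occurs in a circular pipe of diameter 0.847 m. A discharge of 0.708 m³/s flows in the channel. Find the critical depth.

At critical depth, Q² T / (g A³) = 1, i.e. A³/T = Q²/g = 0.708²/9.81 = 0.0511.
At y = 0.616 m: A³/T = 0.1121 — high.
At y = 0.366 m: A³/T = 0.01511 — low.
At y = 0.503 m: A³/T = 0.05095 — matches.

y_c = 0.503 m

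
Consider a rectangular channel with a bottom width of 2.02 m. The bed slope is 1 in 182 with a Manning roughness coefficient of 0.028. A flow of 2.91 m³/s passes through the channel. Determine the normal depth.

Manning's equation rearranged: A R^(2/3) = nQ / (1·√S) = 0.028 × 2.91 / (√0.005495) = 1.099.
Trying y = 0.73 m: A R^(2/3) = 0.8319 — low.
Trying y = 0.895 m: A R^(2/3) = 1.1 — ≈ 1.099.

y_n = 0.895 m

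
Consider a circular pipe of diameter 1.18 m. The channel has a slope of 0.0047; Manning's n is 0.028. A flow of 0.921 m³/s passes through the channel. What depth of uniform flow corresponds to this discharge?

y_n = 0.781 m

Manning's equation rearranged: A R^(2/3) = nQ / (1·√S) = 0.028 × 0.921 / (√0.0047) = 0.3762.
Trying y = 0.884 m: A R^(2/3) = 0.4413 — over.
Trying y = 0.781 m: A R^(2/3) = 0.3761 — matches.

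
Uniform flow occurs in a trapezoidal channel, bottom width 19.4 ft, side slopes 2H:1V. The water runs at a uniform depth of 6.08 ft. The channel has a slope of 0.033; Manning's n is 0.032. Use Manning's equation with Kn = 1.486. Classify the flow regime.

supercritical

With bottom width b = 19.4 ft and side slope z = 2: A = (b + zy)y = (19.4 + 2×6.08)×6.08 = 191.9 ft²; P = b + 2y√(1+z²) = 19.4 + 2×6.08×2.236 = 46.59 ft.
Hydraulic radius R = A/P = 191.9/46.59 = 4.119 ft.
V = (1.486/n) R^(2/3) √S = (1.486/0.032) × 4.119^(2/3) × √0.033 = 21.67 ft/s. Hydraulic depth D_h = A/T = 191.9/43.72 = 4.389 ft.
Froude number Fr = V/√(g·D_h) = 21.67/√(32.2×4.389) = 1.82, which is greater than 1, so the flow is supercritical.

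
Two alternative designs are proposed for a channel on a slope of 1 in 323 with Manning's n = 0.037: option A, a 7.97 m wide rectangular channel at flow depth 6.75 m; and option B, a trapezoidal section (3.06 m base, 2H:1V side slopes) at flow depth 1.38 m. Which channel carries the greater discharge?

Channel A: Flow area A = b·y = 7.97 × 6.75 = 53.8 m². Wetted perimeter P = b + 2y = 7.97 + 2×6.75 = 21.47 m. Hydraulic radius R = A/P = 53.8/21.47 = 2.506 m. Q_A = (1/0.037)·53.8·2.506^(2/3)·√0.003096 = 149.2 m³/s.
Channel B: With bottom width b = 3.06 m and side slope z = 2: A = (b + zy)y = (3.06 + 2×1.38)×1.38 = 8.032 m²; P = b + 2y√(1+z²) = 3.06 + 2×1.38×2.236 = 9.232 m. Hydraulic radius R = A/P = 8.032/9.232 = 0.87 m. Q_B = (1/0.037)·8.032·0.87^(2/3)·√0.003096 = 11.01 m³/s.
Q_A = 149.2 m³/s vs Q_B = 11.01 m³/s, so channel A carries more.

channel A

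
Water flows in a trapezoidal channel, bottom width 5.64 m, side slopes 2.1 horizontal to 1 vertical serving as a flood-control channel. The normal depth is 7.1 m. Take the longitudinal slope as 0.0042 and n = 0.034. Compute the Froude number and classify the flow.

With bottom width b = 5.64 m and side slope z = 2.1: A = (b + zy)y = (5.64 + 2.1×7.1)×7.1 = 145.9 m²; P = b + 2y√(1+z²) = 5.64 + 2×7.1×2.326 = 38.67 m.
Hydraulic radius R = A/P = 145.9/38.67 = 3.773 m.
V = (1/n) R^(2/3) √S = (1/0.034) × 3.773^(2/3) × √0.0042 = 4.62 m/s. Hydraulic depth D_h = A/T = 145.9/35.46 = 4.115 m.
Froude number Fr = V/√(g·D_h) = 4.62/√(9.81×4.115) = 0.727, which is less than 1, so the flow is subcritical.

subcritical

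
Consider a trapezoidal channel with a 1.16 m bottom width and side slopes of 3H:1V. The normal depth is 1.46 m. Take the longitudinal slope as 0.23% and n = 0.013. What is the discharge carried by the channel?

Q = 25.2 m³/s

With bottom width b = 1.16 m and side slope z = 3: A = (b + zy)y = (1.16 + 3×1.46)×1.46 = 8.088 m²; P = b + 2y√(1+z²) = 1.16 + 2×1.46×3.162 = 10.39 m.
Hydraulic radius R = A/P = 8.088/10.39 = 0.7782 m.
Manning's equation: Q = (1/n) A R^(2/3) S^(1/2) = (1/0.013) × 8.088 × 0.7782^(2/3) × 0.0023^(1/2) = 25.2 m³/s.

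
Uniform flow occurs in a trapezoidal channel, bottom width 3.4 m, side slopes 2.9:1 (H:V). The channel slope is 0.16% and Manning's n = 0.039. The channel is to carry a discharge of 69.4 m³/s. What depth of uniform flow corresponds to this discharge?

y_n = 3.39 m

Manning's equation rearranged: A R^(2/3) = nQ / (1·√S) = 0.039 × 69.4 / (√0.0016) = 67.67.
Try y = 2.63 m: A R^(2/3) = 37.74 — short.
Try y = 3.39 m: A R^(2/3) = 67.68 — matches.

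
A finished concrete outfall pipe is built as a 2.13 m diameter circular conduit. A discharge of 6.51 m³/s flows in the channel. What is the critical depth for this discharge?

At critical depth, Q² T / (g A³) = 1, i.e. A³/T = Q²/g = 6.51²/9.81 = 4.32.
Try y = 1.5 m: A³/T = 9.92 — over.
Try y = 1.21 m: A³/T = 4.323 — ≈ 4.32.

y_c = 1.21 m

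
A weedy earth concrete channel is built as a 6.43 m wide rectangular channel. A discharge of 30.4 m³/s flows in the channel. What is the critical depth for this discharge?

y_c = 1.32 m

For a rectangular channel, critical depth y_c = (q²/g)^(1/3) where q = Q/b = 30.4/6.43 = 4.728 m²/s.
So y_c = (4.728²/9.81)^(1/3) = 1.32 m.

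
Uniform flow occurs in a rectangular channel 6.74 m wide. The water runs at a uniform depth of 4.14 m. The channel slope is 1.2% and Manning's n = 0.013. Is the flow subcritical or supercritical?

Flow area A = b·y = 6.74 × 4.14 = 27.9 m². Wetted perimeter P = b + 2y = 6.74 + 2×4.14 = 15.02 m.
Hydraulic radius R = A/P = 27.9/15.02 = 1.858 m.
V = (1/n) R^(2/3) √S = (1/0.013) × 1.858^(2/3) × √0.012 = 12.73 m/s. Hydraulic depth D_h = A/T = 27.9/6.74 = 4.14 m.
Froude number Fr = V/√(g·D_h) = 12.73/√(9.81×4.14) = 2, which is greater than 1, so the flow is supercritical.

supercritical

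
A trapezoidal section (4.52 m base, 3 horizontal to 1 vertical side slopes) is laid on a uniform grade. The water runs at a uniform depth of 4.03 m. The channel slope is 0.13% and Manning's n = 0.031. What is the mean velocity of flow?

V = 1.99 m/s

With bottom width b = 4.52 m and side slope z = 3: A = (b + zy)y = (4.52 + 3×4.03)×4.03 = 66.94 m²; P = b + 2y√(1+z²) = 4.52 + 2×4.03×3.162 = 30.01 m.
Hydraulic radius R = A/P = 66.94/30.01 = 2.231 m.
From Manning's equation, V = (1/n) R^(2/3) S^(1/2) = (1/0.031) × 2.231^(2/3) × 0.0013^(1/2) = 1.99 m/s.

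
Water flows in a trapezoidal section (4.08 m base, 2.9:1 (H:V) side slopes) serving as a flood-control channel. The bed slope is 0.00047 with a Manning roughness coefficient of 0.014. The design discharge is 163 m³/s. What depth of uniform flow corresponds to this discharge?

y_n = 3.99 m

Manning's equation rearranged: A R^(2/3) = nQ / (1·√S) = 0.014 × 163 / (√0.00047) = 105.3.
Trying y = 3.39 m: A R^(2/3) = 72.23 — too small.
Trying y = 4.59 m: A R^(2/3) = 146.1 — too large.
Trying y = 3.99 m: A R^(2/3) = 105.2 — matches.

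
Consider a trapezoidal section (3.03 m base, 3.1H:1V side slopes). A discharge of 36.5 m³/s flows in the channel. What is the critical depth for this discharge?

At critical depth, Q² T / (g A³) = 1, i.e. A³/T = Q²/g = 36.5²/9.81 = 135.8.
Trying y = 1.69 m: A³/T = 202 — too large.
Trying y = 1.06 m: A³/T = 31.25 — too small.
Trying y = 1.53 m: A³/T = 134.4 — close enough.

y_c = 1.53 m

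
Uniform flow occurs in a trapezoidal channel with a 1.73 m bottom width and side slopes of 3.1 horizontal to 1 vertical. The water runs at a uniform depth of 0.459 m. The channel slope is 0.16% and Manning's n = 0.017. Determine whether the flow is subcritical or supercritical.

subcritical

With bottom width b = 1.73 m and side slope z = 3.1: A = (b + zy)y = (1.73 + 3.1×0.459)×0.459 = 1.447 m²; P = b + 2y√(1+z²) = 1.73 + 2×0.459×3.257 = 4.72 m.
Hydraulic radius R = A/P = 1.447/4.72 = 0.3066 m.
V = (1/n) R^(2/3) √S = (1/0.017) × 0.3066^(2/3) × √0.0016 = 1.07 m/s. Hydraulic depth D_h = A/T = 1.447/4.576 = 0.3163 m.
Froude number Fr = V/√(g·D_h) = 1.07/√(9.81×0.3163) = 0.607, which is less than 1, so the flow is subcritical.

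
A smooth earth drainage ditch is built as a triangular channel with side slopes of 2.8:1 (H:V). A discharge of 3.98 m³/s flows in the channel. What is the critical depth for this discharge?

y_c = 0.837 m

At critical depth, Q² T / (g A³) = 1, i.e. A³/T = Q²/g = 3.98²/9.81 = 1.615.
Trying y = 0.749 m: A³/T = 0.924 — short.
Trying y = 1.01 m: A³/T = 4.12 — over.
Trying y = 0.837 m: A³/T = 1.61 — ≈ 1.615.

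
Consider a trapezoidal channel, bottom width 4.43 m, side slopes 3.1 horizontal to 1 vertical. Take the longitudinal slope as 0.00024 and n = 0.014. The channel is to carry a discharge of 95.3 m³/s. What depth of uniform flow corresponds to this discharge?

y_n = 3.54 m

Manning's equation rearranged: A R^(2/3) = nQ / (1·√S) = 0.014 × 95.3 / (√0.00024) = 86.12.
At y = 3.06 m: A R^(2/3) = 61.79 — short.
At y = 4.1 m: A R^(2/3) = 120.9 — over.
At y = 3.54 m: A R^(2/3) = 86.08 — ≈ 86.12.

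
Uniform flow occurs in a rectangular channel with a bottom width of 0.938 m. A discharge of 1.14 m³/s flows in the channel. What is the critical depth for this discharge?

y_c = 0.532 m

For a rectangular channel, critical depth y_c = (q²/g)^(1/3) where q = Q/b = 1.14/0.938 = 1.215 m²/s.
So y_c = (1.215²/9.81)^(1/3) = 0.532 m.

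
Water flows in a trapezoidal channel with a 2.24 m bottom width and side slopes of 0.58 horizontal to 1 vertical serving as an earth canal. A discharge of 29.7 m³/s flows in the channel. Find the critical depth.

At critical depth, Q² T / (g A³) = 1, i.e. A³/T = Q²/g = 29.7²/9.81 = 89.92.
At y = 1.9 m: A³/T = 57.61 — short.
At y = 2.16 m: A³/T = 90.49 — ≈ 89.92.

y_c = 2.16 m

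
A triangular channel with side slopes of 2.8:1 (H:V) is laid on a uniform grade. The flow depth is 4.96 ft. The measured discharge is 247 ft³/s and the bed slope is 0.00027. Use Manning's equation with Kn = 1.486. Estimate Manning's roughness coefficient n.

n = 0.012

For a triangular section with side slope z = 2.8: A = zy² = 2.8×4.96² = 68.88 ft²; P = 2y√(1+z²) = 2×4.96×2.973 = 29.49 ft.
Hydraulic radius R = A/P = 68.88/29.49 = 2.336 ft.
Rearranging Manning's equation: n = (1.486/Q) A R^(2/3) S^(1/2) = (1.486/247) × 68.88 × 2.336^(2/3) × √0.00027 = 0.012.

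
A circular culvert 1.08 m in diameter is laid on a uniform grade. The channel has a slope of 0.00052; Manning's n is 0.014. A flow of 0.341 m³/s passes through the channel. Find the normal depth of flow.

y_n = 0.57 m

Manning's equation rearranged: A R^(2/3) = nQ / (1·√S) = 0.014 × 0.341 / (√0.00052) = 0.2094.
At y = 0.484 m: A R^(2/3) = 0.1582 — low.
At y = 0.718 m: A R^(2/3) = 0.2988 — high.
At y = 0.57 m: A R^(2/3) = 0.2095 — close enough.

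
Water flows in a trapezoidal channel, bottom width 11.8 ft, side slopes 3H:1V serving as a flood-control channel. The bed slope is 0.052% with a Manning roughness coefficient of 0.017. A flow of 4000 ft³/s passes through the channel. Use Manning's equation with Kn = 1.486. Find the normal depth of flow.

Manning's equation rearranged: A R^(2/3) = nQ / (1.486·√S) = 0.017 × 4000 / (1.486 × √0.00052) = 2007.
At y = 9.88 ft: A R^(2/3) = 1277 — too small.
At y = 13.8 ft: A R^(2/3) = 2790 — too large.
At y = 12 ft: A R^(2/3) = 2006 — ≈ 2007.

y_n = 12 ft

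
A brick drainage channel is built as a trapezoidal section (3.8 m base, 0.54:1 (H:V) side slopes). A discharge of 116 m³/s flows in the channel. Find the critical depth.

At critical depth, Q² T / (g A³) = 1, i.e. A³/T = Q²/g = 116²/9.81 = 1372.
Trying y = 3.16 m: A³/T = 730.4 — too small.
Trying y = 4.18 m: A³/T = 1952 — too large.
Trying y = 3.78 m: A³/T = 1366 — matches.

y_c = 3.78 m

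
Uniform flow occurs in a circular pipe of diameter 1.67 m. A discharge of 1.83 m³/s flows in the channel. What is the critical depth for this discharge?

y_c = 0.671 m

At critical depth, Q² T / (g A³) = 1, i.e. A³/T = Q²/g = 1.83²/9.81 = 0.3414.
Try y = 0.538 m: A³/T = 0.1453 — short.
Try y = 0.806 m: A³/T = 0.6872 — over.
Try y = 0.671 m: A³/T = 0.3405 — close enough.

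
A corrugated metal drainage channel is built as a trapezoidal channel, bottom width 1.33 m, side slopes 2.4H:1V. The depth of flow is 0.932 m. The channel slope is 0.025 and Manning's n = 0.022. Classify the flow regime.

supercritical

With bottom width b = 1.33 m and side slope z = 2.4: A = (b + zy)y = (1.33 + 2.4×0.932)×0.932 = 3.324 m²; P = b + 2y√(1+z²) = 1.33 + 2×0.932×2.6 = 6.176 m.
Hydraulic radius R = A/P = 3.324/6.176 = 0.5382 m.
V = (1/n) R^(2/3) √S = (1/0.022) × 0.5382^(2/3) × √0.025 = 4.755 m/s. Hydraulic depth D_h = A/T = 3.324/5.804 = 0.5728 m.
Froude number Fr = V/√(g·D_h) = 4.755/√(9.81×0.5728) = 2.01, which is greater than 1, so the flow is supercritical.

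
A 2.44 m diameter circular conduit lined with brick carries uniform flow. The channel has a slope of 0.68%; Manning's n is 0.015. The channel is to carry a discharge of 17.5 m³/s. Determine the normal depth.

Manning's equation rearranged: A R^(2/3) = nQ / (1·√S) = 0.015 × 17.5 / (√0.0068) = 3.183.
At y = 2.27 m: A R^(2/3) = 3.616 — high.
At y = 1.63 m: A R^(2/3) = 2.644 — low.
At y = 1.89 m: A R^(2/3) = 3.18 — matches.

y_n = 1.89 m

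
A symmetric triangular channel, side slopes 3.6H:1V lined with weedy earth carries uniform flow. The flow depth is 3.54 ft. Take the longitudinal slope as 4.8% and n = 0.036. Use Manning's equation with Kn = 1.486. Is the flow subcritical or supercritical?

For a triangular section with side slope z = 3.6: A = zy² = 3.6×3.54² = 45.11 ft²; P = 2y√(1+z²) = 2×3.54×3.736 = 26.45 ft.
Hydraulic radius R = A/P = 45.11/26.45 = 1.705 ft.
V = (1.486/n) R^(2/3) √S = (1.486/0.036) × 1.705^(2/3) × √0.048 = 12.91 ft/s. Hydraulic depth D_h = A/T = 45.11/25.49 = 1.77 ft.
Froude number Fr = V/√(g·D_h) = 12.91/√(32.2×1.77) = 1.71, which is greater than 1, so the flow is supercritical.

supercritical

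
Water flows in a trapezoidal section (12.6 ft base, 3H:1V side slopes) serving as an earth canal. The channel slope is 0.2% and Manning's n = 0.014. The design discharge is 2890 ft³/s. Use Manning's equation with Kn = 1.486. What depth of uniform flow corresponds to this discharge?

y_n = 7.01 ft

Manning's equation rearranged: A R^(2/3) = nQ / (1.486·√S) = 0.014 × 2890 / (1.486 × √0.002) = 608.8.
Try y = 8.87 ft: A R^(2/3) = 1025 — too large.
Try y = 4.85 ft: A R^(2/3) = 276.5 — too small.
Try y = 7.01 ft: A R^(2/3) = 607.9 — matches.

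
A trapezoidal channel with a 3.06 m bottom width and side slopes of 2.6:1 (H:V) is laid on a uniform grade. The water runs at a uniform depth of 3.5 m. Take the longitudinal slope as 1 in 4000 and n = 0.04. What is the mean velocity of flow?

With bottom width b = 3.06 m and side slope z = 2.6: A = (b + zy)y = (3.06 + 2.6×3.5)×3.5 = 42.56 m²; P = b + 2y√(1+z²) = 3.06 + 2×3.5×2.786 = 22.56 m.
Hydraulic radius R = A/P = 42.56/22.56 = 1.887 m.
From Manning's equation, V = (1/n) R^(2/3) S^(1/2) = (1/0.04) × 1.887^(2/3) × 0.00025^(1/2) = 0.604 m/s.

V = 0.604 m/s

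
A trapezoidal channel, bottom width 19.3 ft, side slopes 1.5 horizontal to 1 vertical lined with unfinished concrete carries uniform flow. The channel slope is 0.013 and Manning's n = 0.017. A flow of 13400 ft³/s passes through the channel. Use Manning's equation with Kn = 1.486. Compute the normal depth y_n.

y_n = 10.8 ft

Manning's equation rearranged: A R^(2/3) = nQ / (1.486·√S) = 0.017 × 13400 / (1.486 × √0.013) = 1345.
At y = 8.36 ft: A R^(2/3) = 817.6 — low.
At y = 10.8 ft: A R^(2/3) = 1347 — matches.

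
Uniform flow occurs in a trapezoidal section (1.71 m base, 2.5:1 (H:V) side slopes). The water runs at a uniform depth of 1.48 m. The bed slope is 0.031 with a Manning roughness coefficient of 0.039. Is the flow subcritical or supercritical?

supercritical

With bottom width b = 1.71 m and side slope z = 2.5: A = (b + zy)y = (1.71 + 2.5×1.48)×1.48 = 8.007 m²; P = b + 2y√(1+z²) = 1.71 + 2×1.48×2.693 = 9.68 m.
Hydraulic radius R = A/P = 8.007/9.68 = 0.8271 m.
V = (1/n) R^(2/3) √S = (1/0.039) × 0.8271^(2/3) × √0.031 = 3.978 m/s. Hydraulic depth D_h = A/T = 8.007/9.11 = 0.8789 m.
Froude number Fr = V/√(g·D_h) = 3.978/√(9.81×0.8789) = 1.35, which is greater than 1, so the flow is supercritical.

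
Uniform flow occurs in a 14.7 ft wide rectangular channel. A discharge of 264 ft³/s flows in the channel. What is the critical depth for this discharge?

For a rectangular channel, critical depth y_c = (q²/g)^(1/3) where q = Q/b = 264/14.7 = 17.96 ft²/s.
So y_c = (17.96²/32.2)^(1/3) = 2.16 ft.

y_c = 2.16 ft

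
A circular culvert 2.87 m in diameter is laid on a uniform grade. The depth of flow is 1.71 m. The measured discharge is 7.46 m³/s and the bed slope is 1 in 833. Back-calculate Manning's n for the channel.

For a circular section of diameter D = 2.87 m at depth y = 1.71 m, the central angle is θ = 2 arccos(1 − 2y/D) = 3.527 rad. Then A = (D²/8)(θ − sin θ) = 4.019 m² and P = Dθ/2 = 5.062 m.
Hydraulic radius R = A/P = 4.019/5.062 = 0.794 m.
Rearranging Manning's equation: n = (1/Q) A R^(2/3) S^(1/2) = (1/7.46) × 4.019 × 0.794^(2/3) × √0.0012 = 0.016.

n = 0.016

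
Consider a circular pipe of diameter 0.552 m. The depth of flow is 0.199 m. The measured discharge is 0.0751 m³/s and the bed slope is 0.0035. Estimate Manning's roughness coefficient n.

n = 0.014

For a circular section of diameter D = 0.552 m at depth y = 0.199 m, the central angle is θ = 2 arccos(1 − 2y/D) = 2.576 rad. Then A = (D²/8)(θ − sin θ) = 0.07771 m² and P = Dθ/2 = 0.711 m.
Hydraulic radius R = A/P = 0.07771/0.711 = 0.1093 m.
Rearranging Manning's equation: n = (1/Q) A R^(2/3) S^(1/2) = (1/0.0751) × 0.07771 × 0.1093^(2/3) × √0.0035 = 0.014.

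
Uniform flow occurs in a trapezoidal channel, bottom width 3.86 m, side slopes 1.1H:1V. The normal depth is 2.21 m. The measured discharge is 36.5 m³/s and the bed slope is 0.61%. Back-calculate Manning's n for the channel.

n = 0.036

With bottom width b = 3.86 m and side slope z = 1.1: A = (b + zy)y = (3.86 + 1.1×2.21)×2.21 = 13.9 m²; P = b + 2y√(1+z²) = 3.86 + 2×2.21×1.487 = 10.43 m.
Hydraulic radius R = A/P = 13.9/10.43 = 1.333 m.
Rearranging Manning's equation: n = (1/Q) A R^(2/3) S^(1/2) = (1/36.5) × 13.9 × 1.333^(2/3) × √0.0061 = 0.036.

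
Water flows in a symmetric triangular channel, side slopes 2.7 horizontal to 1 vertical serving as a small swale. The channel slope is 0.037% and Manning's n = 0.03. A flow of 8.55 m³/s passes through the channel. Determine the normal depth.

y_n = 2.2 m

Manning's equation rearranged: A R^(2/3) = nQ / (1·√S) = 0.03 × 8.55 / (√0.00037) = 13.33.
Trying y = 2.42 m: A R^(2/3) = 17.2 — over.
Trying y = 1.89 m: A R^(2/3) = 8.898 — short.
Trying y = 2.2 m: A R^(2/3) = 13.34 — ≈ 13.33.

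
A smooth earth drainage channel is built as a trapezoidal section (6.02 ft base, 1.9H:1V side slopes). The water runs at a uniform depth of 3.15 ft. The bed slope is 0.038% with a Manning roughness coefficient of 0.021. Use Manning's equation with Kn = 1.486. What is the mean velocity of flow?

With bottom width b = 6.02 ft and side slope z = 1.9: A = (b + zy)y = (6.02 + 1.9×3.15)×3.15 = 37.82 ft²; P = b + 2y√(1+z²) = 6.02 + 2×3.15×2.147 = 19.55 ft.
Hydraulic radius R = A/P = 37.82/19.55 = 1.935 ft.
From Manning's equation, V = (1.486/n) R^(2/3) S^(1/2) = (1.486/0.021) × 1.935^(2/3) × 0.00038^(1/2) = 2.14 ft/s.

V = 2.14 ft/s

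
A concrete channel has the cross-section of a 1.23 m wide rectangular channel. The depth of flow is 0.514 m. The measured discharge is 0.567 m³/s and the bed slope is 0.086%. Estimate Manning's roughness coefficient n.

n = 0.014

Flow area A = b·y = 1.23 × 0.514 = 0.6322 m². Wetted perimeter P = b + 2y = 1.23 + 2×0.514 = 2.258 m.
Hydraulic radius R = A/P = 0.6322/2.258 = 0.28 m.
Rearranging Manning's equation: n = (1/Q) A R^(2/3) S^(1/2) = (1/0.567) × 0.6322 × 0.28^(2/3) × √0.00086 = 0.014.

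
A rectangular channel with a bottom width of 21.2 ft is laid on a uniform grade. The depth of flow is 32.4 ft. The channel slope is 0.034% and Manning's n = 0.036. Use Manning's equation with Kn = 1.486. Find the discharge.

Q = 2090 ft³/s

Flow area A = b·y = 21.2 × 32.4 = 686.9 ft². Wetted perimeter P = b + 2y = 21.2 + 2×32.4 = 86 ft.
Hydraulic radius R = A/P = 686.9/86 = 7.987 ft.
Manning's equation: Q = (1.486/n) A R^(2/3) S^(1/2) = (1.486/0.036) × 686.9 × 7.987^(2/3) × 0.00034^(1/2) = 2090 ft³/s.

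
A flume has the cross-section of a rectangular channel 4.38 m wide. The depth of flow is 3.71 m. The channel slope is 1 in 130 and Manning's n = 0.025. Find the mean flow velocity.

V = 4.34 m/s

Flow area A = b·y = 4.38 × 3.71 = 16.25 m². Wetted perimeter P = b + 2y = 4.38 + 2×3.71 = 11.8 m.
Hydraulic radius R = A/P = 16.25/11.8 = 1.377 m.
From Manning's equation, V = (1/n) R^(2/3) S^(1/2) = (1/0.025) × 1.377^(2/3) × 0.007692^(1/2) = 4.34 m/s.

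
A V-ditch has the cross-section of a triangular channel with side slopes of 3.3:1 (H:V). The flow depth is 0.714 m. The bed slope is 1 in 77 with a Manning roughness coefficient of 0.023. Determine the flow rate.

For a triangular section with side slope z = 3.3: A = zy² = 3.3×0.714² = 1.682 m²; P = 2y√(1+z²) = 2×0.714×3.448 = 4.924 m.
Hydraulic radius R = A/P = 1.682/4.924 = 0.3417 m.
Manning's equation: Q = (1/n) A R^(2/3) S^(1/2) = (1/0.023) × 1.682 × 0.3417^(2/3) × 0.01299^(1/2) = 4.07 m³/s.

Q = 4.07 m³/s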